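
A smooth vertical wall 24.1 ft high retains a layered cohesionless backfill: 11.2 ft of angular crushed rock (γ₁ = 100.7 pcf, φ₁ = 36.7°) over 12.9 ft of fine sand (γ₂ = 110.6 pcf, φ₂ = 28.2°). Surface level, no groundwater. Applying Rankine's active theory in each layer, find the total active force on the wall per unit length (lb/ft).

10100 lb/ft

K_a1 = tan²(45°−36.7°/2) = 0.2519; K_a2 = tan²(45°−28.2°/2) = 0.3582.
Layer 1: σ at base = K_a1 γ₁ h₁ = 284.1 psf; P₁ = ½×284.1×11.2 = 1591.
Layer 2: σ_v at top = γ₁h₁ = 1128; σ_h top = K_a2×1128 = 404.0; σ_h base = K_a2×(1128+110.6×12.9) = 915.0.
P₂ = ½(404.0+915.0)×12.9 = 8508. Total P_a = 1591+8508 = 10100 lb/ft.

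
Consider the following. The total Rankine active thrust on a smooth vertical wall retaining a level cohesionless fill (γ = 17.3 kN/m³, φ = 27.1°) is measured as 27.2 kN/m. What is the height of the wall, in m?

2.90 m

K_a = 0.3741. P_a = ½ K_a γ H² ⇒ H = √(2P_a/(K_a γ)).
H = √(2×27.2/(0.3741×17.3)) = 2.899 m.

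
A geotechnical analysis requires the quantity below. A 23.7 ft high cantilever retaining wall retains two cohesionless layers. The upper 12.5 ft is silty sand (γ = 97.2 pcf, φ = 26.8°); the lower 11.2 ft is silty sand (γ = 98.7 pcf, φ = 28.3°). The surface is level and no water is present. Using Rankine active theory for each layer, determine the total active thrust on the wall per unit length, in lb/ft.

9940 lb/ft

K_a1 = tan²(45°−26.8°/2) = 0.3785; K_a2 = tan²(45°−28.3°/2) = 0.3568.
Layer 1: σ at base = K_a1 γ₁ h₁ = 459.8 psf; P₁ = ½×459.8×12.5 = 2874.
Layer 2: σ_v at top = γ₁h₁ = 1215; σ_h top = K_a2×1215 = 433.5; σ_h base = K_a2×(1215+98.7×11.2) = 827.9.
P₂ = ½(433.5+827.9)×11.2 = 7064. Total P_a = 2874+7064 = 9938 lb/ft.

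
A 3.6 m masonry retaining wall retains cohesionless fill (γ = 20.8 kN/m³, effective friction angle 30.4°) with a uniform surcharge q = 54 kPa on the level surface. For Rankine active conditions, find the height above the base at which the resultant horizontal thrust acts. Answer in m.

1.55 m

K_a = 0.3280.
Triangular part P₁ = ½K_aγH² = 44.21 at H/3 = 1.200 m; rectangular part P₂ = K_a q H = 63.76 at H/2 = 1.800 m.
ȳ = (P₁·1.200 + P₂·1.800)/(P₁+P₂) = 1.554 m.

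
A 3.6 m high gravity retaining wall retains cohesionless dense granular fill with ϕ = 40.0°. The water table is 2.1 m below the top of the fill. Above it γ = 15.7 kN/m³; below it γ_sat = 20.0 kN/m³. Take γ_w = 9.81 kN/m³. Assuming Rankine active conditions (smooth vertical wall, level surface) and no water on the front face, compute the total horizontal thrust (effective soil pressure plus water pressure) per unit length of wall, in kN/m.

K_a = tan²(45° − φ/2) = 0.2174.
γ' = 20.0 − 9.81 = 10.19 kN/m³. Depth below WT = 1.5 m.
σ'_h at WT = K_a γ d_w = 7.169 kPa; at base = 7.169 + K_a γ' × 1.5 = 10.49 kPa.
P₁ (0–2.1 m) = ½×7.169×2.1 = 7.528. P₂ (2.1–3.6 m) = ½(7.169+10.49)×1.5 = 13.25.
P_w = ½ γ_w h₂² = 0.5×9.81×1.5² = 11.04. Total = 7.528+13.25+11.04 = 31.81 kN/m.

31.8 kN/m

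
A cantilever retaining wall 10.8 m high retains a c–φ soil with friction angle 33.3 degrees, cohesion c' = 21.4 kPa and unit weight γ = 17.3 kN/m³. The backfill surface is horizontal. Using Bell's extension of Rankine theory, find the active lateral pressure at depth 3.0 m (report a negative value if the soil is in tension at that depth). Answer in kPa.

K_a = (1 − sin φ)/(1 + sin φ) = 0.2911.
σ_a = K_a γ z − 2c√K_a = 0.2911×17.3×3.0 − 2×21.4×0.5396 = -7.984 kPa.

-7.98 kPa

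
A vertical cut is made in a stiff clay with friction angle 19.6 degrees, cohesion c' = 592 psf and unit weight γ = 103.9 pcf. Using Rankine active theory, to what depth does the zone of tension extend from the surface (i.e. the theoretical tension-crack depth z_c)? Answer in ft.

16.2 ft

K_a = tan²(45° − 19.6°/2) = 0.4976; √K_a = 0.7054.
The active pressure is zero where K_a γ z = 2c√K_a, so z_c = 2c/(γ√K_a) = 2×592/(103.9×0.7054) = 16.15 ft.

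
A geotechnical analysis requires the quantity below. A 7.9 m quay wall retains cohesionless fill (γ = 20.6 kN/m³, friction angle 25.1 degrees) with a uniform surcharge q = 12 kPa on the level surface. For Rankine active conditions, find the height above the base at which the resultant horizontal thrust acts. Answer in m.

K_a = 0.4043.
Triangular part P₁ = ½K_aγH² = 259.9 at H/3 = 2.633 m; rectangular part P₂ = K_a q H = 38.33 at H/2 = 3.950 m.
ȳ = (P₁·2.633 + P₂·3.950)/(P₁+P₂) = 2.803 m.

2.80 m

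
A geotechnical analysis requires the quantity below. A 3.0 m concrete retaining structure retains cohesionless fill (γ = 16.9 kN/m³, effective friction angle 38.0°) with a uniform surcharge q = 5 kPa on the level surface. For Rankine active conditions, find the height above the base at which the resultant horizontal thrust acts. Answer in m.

1.08 m

K_a = 0.2379.
Triangular part P₁ = ½K_aγH² = 18.09 at H/3 = 1.000 m; rectangular part P₂ = K_a q H = 3.568 at H/2 = 1.500 m.
ȳ = (P₁·1.000 + P₂·1.500)/(P₁+P₂) = 1.082 m.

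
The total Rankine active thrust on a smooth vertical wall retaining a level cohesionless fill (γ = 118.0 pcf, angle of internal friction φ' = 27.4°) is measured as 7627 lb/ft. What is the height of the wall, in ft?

18.7 ft

K_a = 0.3697. P_a = ½ K_a γ H² ⇒ H = √(2P_a/(K_a γ)).
H = √(2×7627/(0.3697×118.0)) = 18.70 ft.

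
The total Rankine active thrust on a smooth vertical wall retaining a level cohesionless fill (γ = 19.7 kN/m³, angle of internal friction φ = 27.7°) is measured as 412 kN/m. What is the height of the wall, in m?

10.7 m

K_a = 0.3653. P_a = ½ K_a γ H² ⇒ H = √(2P_a/(K_a γ)).
H = √(2×412/(0.3653×19.7)) = 10.70 m.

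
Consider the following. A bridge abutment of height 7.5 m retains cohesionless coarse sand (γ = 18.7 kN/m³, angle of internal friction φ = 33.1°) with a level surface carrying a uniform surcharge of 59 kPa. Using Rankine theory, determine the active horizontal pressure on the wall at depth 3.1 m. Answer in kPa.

K_a = (1 − sin φ)/(1 + sin φ) = 0.2936.
σ_v = γz + q = 18.7 × 3.1 + 59 = 117.0 kPa.
σ_h = K_a σ_v = 0.2936 × 117.0 = 34.34 kPa.

34.3 kPa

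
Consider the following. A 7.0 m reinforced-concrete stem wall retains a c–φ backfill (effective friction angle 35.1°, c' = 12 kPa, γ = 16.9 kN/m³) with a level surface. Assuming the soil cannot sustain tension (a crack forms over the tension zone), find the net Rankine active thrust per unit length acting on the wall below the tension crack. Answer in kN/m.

K_a = 0.2698; √K_a = 0.5195.
Tension-crack depth z_c = 2c/(γ√K_a) = 2×12/(16.9×0.5195) = 2.734 m.
σ_a at base = K_a γ H − 2c√K_a = 0.2698×16.9×7.0 − 2×12×0.5195 = 19.45 kPa.
P_a = ½ × 19.45 × (H − z_c) = 0.5×19.45×4.266 = 41.50 kN/m.

41.5 kN/m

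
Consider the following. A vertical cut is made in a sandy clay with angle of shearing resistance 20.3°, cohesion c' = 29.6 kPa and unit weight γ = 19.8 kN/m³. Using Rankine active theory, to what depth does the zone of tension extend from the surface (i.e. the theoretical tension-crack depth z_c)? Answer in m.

4.29 m

K_a = tan²(45° − 20.3°/2) = 0.4849; √K_a = 0.6963.
The active pressure is zero where K_a γ z = 2c√K_a, so z_c = 2c/(γ√K_a) = 2×29.6/(19.8×0.6963) = 4.294 m.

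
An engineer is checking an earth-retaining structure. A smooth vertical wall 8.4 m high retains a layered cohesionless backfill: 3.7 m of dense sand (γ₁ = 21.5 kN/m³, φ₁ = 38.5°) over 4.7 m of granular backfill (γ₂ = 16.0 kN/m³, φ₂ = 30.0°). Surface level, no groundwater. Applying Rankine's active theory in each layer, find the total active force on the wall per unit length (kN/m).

K_a1 = tan²(45°−38.5°/2) = 0.2327; K_a2 = tan²(45°−30.0°/2) = 0.3333.
Layer 1: σ at base = K_a1 γ₁ h₁ = 18.51 kPa; P₁ = ½×18.51×3.7 = 34.24.
Layer 2: σ_v at top = γ₁h₁ = 79.55; σ_h top = K_a2×79.55 = 26.52; σ_h base = K_a2×(79.55+16.0×4.7) = 51.58.
P₂ = ½(26.52+51.58)×4.7 = 183.5. Total P_a = 34.24+183.5 = 217.8 kN/m.

218 kN/m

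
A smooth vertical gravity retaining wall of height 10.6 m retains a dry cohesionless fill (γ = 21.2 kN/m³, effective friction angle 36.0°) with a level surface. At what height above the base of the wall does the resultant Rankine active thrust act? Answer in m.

K_a = 0.2596.
The pressure distribution is triangular, so the resultant acts at H/3 above the base = 10.6/3 = 3.533 m.

3.53 m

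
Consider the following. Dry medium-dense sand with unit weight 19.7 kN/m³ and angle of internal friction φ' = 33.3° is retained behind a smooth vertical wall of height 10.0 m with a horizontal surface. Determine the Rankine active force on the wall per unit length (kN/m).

K_a = tan²(45° − φ/2) = 0.2911.
P_a = ½ K_a γ H² = 0.5 × 0.2911 × 19.7 × 10.0² = 286.8 kN/m.

287 kN/m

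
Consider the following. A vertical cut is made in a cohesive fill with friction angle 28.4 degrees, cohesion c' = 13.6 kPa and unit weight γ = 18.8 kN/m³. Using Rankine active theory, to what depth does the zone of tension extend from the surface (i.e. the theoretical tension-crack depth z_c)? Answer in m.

2.43 m

K_a = tan²(45° − 28.4°/2) = 0.3554; √K_a = 0.5961.
The active pressure is zero where K_a γ z = 2c√K_a, so z_c = 2c/(γ√K_a) = 2×13.6/(18.8×0.5961) = 2.427 m.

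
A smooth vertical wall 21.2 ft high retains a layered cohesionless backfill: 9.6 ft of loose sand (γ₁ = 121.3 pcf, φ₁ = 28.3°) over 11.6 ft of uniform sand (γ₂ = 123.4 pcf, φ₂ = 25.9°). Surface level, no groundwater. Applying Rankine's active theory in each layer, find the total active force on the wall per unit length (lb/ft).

K_a1 = tan²(45°−28.3°/2) = 0.3568; K_a2 = tan²(45°−25.9°/2) = 0.3920.
Layer 1: σ at base = K_a1 γ₁ h₁ = 415.5 psf; P₁ = ½×415.5×9.6 = 1994.
Layer 2: σ_v at top = γ₁h₁ = 1164; σ_h top = K_a2×1164 = 456.5; σ_h base = K_a2×(1164+123.4×11.6) = 1018.
P₂ = ½(456.5+1018)×11.6 = 8549. Total P_a = 1994+8549 = 10540 lb/ft.

10500 lb/ft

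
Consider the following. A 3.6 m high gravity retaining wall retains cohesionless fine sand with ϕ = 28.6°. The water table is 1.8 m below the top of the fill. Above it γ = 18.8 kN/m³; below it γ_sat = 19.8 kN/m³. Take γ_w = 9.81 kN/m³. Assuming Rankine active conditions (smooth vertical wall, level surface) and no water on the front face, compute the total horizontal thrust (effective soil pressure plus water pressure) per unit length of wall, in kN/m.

K_a = tan²(45° − φ/2) = 0.3525.
γ' = 19.8 − 9.81 = 9.990 kN/m³. Depth below WT = 1.8 m.
σ'_h at WT = K_a γ d_w = 11.93 kPa; at base = 11.93 + K_a γ' × 1.8 = 18.27 kPa.
P₁ (0–1.8 m) = ½×11.93×1.8 = 10.74. P₂ (1.8–3.6 m) = ½(11.93+18.27)×1.8 = 27.18.
P_w = ½ γ_w h₂² = 0.5×9.81×1.8² = 15.89. Total = 10.74+27.18+15.89 = 53.81 kN/m.

53.8 kN/m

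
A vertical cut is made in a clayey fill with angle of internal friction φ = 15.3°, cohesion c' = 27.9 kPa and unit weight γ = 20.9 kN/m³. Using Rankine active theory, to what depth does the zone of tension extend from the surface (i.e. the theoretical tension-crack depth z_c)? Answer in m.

3.50 m

K_a = tan²(45° − 15.3°/2) = 0.5824; √K_a = 0.7632.
The active pressure is zero where K_a γ z = 2c√K_a, so z_c = 2c/(γ√K_a) = 2×27.9/(20.9×0.7632) = 3.498 m.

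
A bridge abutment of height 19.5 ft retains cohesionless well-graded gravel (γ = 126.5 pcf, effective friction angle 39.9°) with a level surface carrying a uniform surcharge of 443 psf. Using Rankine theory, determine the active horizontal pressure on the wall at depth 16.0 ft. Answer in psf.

539 psf

K_a = (1 − sin φ)/(1 + sin φ) = 0.2184.
σ_v = γz + q = 126.5 × 16.0 + 443 = 2467 psf.
σ_h = K_a σ_v = 0.2184 × 2467 = 538.9 psf.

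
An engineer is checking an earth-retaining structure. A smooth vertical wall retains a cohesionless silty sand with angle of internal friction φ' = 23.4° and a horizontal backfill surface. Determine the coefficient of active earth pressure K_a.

K_a = (1 − sin φ)/(1 + sin φ) = (1 − sin 23.4°)/(1 + sin 23.4°) = 0.4315.

0.431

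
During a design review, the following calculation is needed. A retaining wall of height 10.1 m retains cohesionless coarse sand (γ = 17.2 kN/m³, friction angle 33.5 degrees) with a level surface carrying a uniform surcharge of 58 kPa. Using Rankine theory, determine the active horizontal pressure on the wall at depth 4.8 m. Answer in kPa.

K_a = (1 − sin φ)/(1 + sin φ) = 0.2887.
σ_v = γz + q = 17.2 × 4.8 + 58 = 140.6 kPa.
σ_h = K_a σ_v = 0.2887 × 140.6 = 40.58 kPa.

40.6 kPa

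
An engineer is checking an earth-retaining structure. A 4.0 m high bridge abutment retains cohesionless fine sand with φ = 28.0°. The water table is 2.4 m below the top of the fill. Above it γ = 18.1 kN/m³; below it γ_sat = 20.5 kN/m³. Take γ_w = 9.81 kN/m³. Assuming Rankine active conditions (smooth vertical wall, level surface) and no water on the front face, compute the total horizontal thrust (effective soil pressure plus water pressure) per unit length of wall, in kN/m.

K_a = tan²(45° − φ/2) = 0.3610.
γ' = 20.5 − 9.81 = 10.69 kN/m³. Depth below WT = 1.6 m.
σ'_h at WT = K_a γ d_w = 15.68 kPa; at base = 15.68 + K_a γ' × 1.6 = 21.86 kPa.
P₁ (0–2.4 m) = ½×15.68×2.4 = 18.82. P₂ (2.4–4.0 m) = ½(15.68+21.86)×1.6 = 30.03.
P_w = ½ γ_w h₂² = 0.5×9.81×1.6² = 12.56. Total = 18.82+30.03+12.56 = 61.41 kN/m.

61.4 kN/m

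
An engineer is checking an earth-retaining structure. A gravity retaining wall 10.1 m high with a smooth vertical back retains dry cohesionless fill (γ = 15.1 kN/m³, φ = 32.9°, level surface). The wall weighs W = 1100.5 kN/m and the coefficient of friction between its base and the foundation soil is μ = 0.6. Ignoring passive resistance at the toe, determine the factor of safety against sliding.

2.90

K_a = tan²(45° − 32.9°/2) = 0.2960.
P_a = ½K_aγH² = 0.5×0.2960×15.1×10.1² = 228.0 kN/m, acting at H/3 = 3.367 m above the base.
FS_sliding = μW / P_a = 0.6×1100.5 / 228.0 = 2.896.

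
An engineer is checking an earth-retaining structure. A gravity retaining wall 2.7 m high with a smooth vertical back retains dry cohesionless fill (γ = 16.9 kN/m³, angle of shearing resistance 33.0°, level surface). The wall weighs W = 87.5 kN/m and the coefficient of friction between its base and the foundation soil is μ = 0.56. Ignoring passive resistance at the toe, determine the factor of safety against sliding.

2.70

K_a = tan²(45° − 33.0°/2) = 0.2948.
P_a = ½K_aγH² = 0.5×0.2948×16.9×2.7² = 18.16 kN/m, acting at H/3 = 0.9000 m above the base.
FS_sliding = μW / P_a = 0.56×87.5 / 18.16 = 2.698.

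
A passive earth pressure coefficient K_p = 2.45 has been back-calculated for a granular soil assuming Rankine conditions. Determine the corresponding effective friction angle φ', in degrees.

24.9°

K_p = (1+sin φ)/(1−sin φ) ⇒ sin φ = (K_p − 1)/(K_p + 1) = 0.4203.
φ = arcsin(0.4203) = 24.85°.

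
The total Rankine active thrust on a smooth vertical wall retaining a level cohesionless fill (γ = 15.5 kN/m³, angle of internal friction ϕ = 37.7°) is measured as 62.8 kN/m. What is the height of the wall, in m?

K_a = 0.2411. P_a = ½ K_a γ H² ⇒ H = √(2P_a/(K_a γ)).
H = √(2×62.8/(0.2411×15.5)) = 5.798 m.

5.80 m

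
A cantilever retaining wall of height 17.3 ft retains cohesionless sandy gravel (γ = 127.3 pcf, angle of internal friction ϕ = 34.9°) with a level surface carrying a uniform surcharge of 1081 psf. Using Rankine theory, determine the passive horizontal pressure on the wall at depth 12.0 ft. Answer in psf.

K_p = (1 + sin φ)/(1 − sin φ) = 3.674.
σ_v = γz + q = 127.3 × 12.0 + 1081 = 2609 psf.
σ_h = K_p σ_v = 3.674 × 2609 = 9585 psf.

9590 psf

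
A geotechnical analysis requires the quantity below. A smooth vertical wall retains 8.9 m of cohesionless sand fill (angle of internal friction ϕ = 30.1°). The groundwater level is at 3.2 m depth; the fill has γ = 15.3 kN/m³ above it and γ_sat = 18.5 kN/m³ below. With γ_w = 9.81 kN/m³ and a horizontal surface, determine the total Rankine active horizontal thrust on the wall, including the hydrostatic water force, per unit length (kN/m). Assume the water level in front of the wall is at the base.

K_a = tan²(45° − φ/2) = 0.3320.
γ' = 18.5 − 9.81 = 8.690 kN/m³. Depth below WT = 5.7 m.
σ'_h at WT = K_a γ d_w = 16.25 kPa; at base = 16.25 + K_a γ' × 5.7 = 32.70 kPa.
P₁ (0–3.2 m) = ½×16.25×3.2 = 26.01. P₂ (3.2–8.9 m) = ½(16.25+32.70)×5.7 = 139.5.
P_w = ½ γ_w h₂² = 0.5×9.81×5.7² = 159.4. Total = 26.01+139.5+159.4 = 324.9 kN/m.

325 kN/m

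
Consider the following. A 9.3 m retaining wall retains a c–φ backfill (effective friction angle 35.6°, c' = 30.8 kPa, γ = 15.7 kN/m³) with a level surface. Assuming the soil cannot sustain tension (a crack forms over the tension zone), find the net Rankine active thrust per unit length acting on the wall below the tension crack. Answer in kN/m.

K_a = 0.2641; √K_a = 0.5139.
Tension-crack depth z_c = 2c/(γ√K_a) = 2×30.8/(15.7×0.5139) = 7.634 m.
σ_a at base = K_a γ H − 2c√K_a = 0.2641×15.7×9.3 − 2×30.8×0.5139 = 6.907 kPa.
P_a = ½ × 6.907 × (H − z_c) = 0.5×6.907×1.666 = 5.752 kN/m.

5.75 kN/m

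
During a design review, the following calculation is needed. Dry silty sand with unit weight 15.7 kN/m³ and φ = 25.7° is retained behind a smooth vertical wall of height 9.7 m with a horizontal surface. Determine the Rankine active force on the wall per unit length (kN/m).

292 kN/m

K_a = tan²(45° − φ/2) = 0.3950.
P_a = ½ K_a γ H² = 0.5 × 0.3950 × 15.7 × 9.7² = 291.8 kN/m.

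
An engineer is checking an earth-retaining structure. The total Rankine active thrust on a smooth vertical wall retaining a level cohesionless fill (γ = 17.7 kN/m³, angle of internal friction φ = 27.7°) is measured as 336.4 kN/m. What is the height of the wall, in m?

10.2 m

K_a = 0.3653. P_a = ½ K_a γ H² ⇒ H = √(2P_a/(K_a γ)).
H = √(2×336.4/(0.3653×17.7)) = 10.20 m.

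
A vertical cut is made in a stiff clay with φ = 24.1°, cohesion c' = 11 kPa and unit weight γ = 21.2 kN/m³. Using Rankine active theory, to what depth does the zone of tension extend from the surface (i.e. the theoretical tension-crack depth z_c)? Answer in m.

1.60 m

K_a = tan²(45° − 24.1°/2) = 0.4201; √K_a = 0.6482.
The active pressure is zero where K_a γ z = 2c√K_a, so z_c = 2c/(γ√K_a) = 2×11/(21.2×0.6482) = 1.601 m.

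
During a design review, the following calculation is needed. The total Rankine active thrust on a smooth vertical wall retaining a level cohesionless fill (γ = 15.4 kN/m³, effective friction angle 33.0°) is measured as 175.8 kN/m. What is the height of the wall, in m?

K_a = 0.2948. P_a = ½ K_a γ H² ⇒ H = √(2P_a/(K_a γ)).
H = √(2×175.8/(0.2948×15.4)) = 8.800 m.

8.80 m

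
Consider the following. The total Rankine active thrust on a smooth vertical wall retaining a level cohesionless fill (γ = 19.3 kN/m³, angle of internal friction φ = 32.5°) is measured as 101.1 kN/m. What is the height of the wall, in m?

5.90 m

K_a = 0.3010. P_a = ½ K_a γ H² ⇒ H = √(2P_a/(K_a γ)).
H = √(2×101.1/(0.3010×19.3)) = 5.900 m.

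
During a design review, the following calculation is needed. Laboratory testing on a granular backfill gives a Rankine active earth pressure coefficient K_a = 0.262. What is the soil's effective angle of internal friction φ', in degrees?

35.8°

K_a = tan²(45° − φ/2) ⇒ 45° − φ/2 = arctan(√0.262) = 27.11°.
φ = 2(45° − 27.11°) = 35.79°.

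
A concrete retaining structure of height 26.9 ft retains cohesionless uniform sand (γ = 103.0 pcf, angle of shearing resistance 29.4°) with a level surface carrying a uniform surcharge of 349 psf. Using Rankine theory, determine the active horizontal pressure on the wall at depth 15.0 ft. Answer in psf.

K_a = (1 − sin φ)/(1 + sin φ) = 0.3415.
σ_v = γz + q = 103.0 × 15.0 + 349 = 1894 psf.
σ_h = K_a σ_v = 0.3415 × 1894 = 646.7 psf.

647 psf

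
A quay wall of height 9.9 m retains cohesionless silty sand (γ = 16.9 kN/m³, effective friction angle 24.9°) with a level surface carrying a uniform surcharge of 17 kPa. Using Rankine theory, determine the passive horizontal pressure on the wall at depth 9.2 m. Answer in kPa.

K_p = (1 + sin φ)/(1 − sin φ) = 2.454.
σ_v = γz + q = 16.9 × 9.2 + 17 = 172.5 kPa.
σ_h = K_p σ_v = 2.454 × 172.5 = 423.3 kPa.

423 kPa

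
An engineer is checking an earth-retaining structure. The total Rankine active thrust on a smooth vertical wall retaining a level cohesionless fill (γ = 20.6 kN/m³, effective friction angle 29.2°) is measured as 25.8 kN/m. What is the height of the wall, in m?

2.70 m

K_a = 0.3442. P_a = ½ K_a γ H² ⇒ H = √(2P_a/(K_a γ)).
H = √(2×25.8/(0.3442×20.6)) = 2.698 m.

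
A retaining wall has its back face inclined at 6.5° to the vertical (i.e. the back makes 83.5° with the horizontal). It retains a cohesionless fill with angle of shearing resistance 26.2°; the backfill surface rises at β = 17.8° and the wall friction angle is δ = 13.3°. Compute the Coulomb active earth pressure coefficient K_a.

K_a = sin²(α+φ) / [sin²α · sin(α−δ) · (1 + √{sin(φ+δ)sin(φ−β) / (sin(α−δ)sin(α+β))})²].
With α = 83.5°, φ = 26.2°, δ = 13.3°, β = 17.8°: K_a = 0.5499.

0.550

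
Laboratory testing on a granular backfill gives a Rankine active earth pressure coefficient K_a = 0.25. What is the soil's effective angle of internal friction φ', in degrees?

K_a = tan²(45° − φ/2) ⇒ 45° − φ/2 = arctan(√0.25) = 26.57°.
φ = 2(45° − 26.57°) = 36.87°.

36.9°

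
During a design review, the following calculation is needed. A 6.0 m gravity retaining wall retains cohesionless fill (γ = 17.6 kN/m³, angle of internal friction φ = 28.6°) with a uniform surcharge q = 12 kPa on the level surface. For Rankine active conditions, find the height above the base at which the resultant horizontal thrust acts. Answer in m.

K_a = 0.3525.
Triangular part P₁ = ½K_aγH² = 111.7 at H/3 = 2.000 m; rectangular part P₂ = K_a q H = 25.38 at H/2 = 3.000 m.
ȳ = (P₁·2.000 + P₂·3.000)/(P₁+P₂) = 2.185 m.

2.19 m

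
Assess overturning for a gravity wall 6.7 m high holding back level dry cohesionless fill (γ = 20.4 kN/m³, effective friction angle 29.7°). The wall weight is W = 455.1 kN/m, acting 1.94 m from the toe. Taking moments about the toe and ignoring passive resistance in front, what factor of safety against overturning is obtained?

K_a = tan²(45° − 29.7°/2) = 0.3374.
P_a = ½K_aγH² = 0.5×0.3374×20.4×6.7² = 154.5 kN/m, acting at H/3 = 2.233 m above the base.
Overturning moment M_o = P_a × H/3 = 154.5 × 2.233 = 345.0.
Resisting moment M_r = W × 1.94 = 455.1 × 1.94 = 882.9.
FS_overturning = M_r/M_o = 882.9/345.0 = 2.559.

2.56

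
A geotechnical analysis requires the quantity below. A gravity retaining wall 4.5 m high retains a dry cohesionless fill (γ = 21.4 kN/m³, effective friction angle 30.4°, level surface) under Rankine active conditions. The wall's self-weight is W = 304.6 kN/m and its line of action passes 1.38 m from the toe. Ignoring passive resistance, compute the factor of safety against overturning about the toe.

3.94

K_a = tan²(45° − 30.4°/2) = 0.3280.
P_a = ½K_aγH² = 0.5×0.3280×21.4×4.5² = 71.07 kN/m, acting at H/3 = 1.500 m above the base.
Overturning moment M_o = P_a × H/3 = 71.07 × 1.500 = 106.6.
Resisting moment M_r = W × 1.38 = 304.6 × 1.38 = 420.3.
FS_overturning = M_r/M_o = 420.3/106.6 = 3.943.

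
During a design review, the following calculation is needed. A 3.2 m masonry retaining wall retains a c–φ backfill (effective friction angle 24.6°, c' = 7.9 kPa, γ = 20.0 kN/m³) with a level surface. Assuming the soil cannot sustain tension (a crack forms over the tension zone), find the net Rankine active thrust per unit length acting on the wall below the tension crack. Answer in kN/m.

16.0 kN/m

K_a = 0.4121; √K_a = 0.6420.
Tension-crack depth z_c = 2c/(γ√K_a) = 2×7.9/(20.0×0.6420) = 1.231 m.
σ_a at base = K_a γ H − 2c√K_a = 0.4121×20.0×3.2 − 2×7.9×0.6420 = 16.23 kPa.
P_a = ½ × 16.23 × (H − z_c) = 0.5×16.23×1.969 = 15.99 kN/m.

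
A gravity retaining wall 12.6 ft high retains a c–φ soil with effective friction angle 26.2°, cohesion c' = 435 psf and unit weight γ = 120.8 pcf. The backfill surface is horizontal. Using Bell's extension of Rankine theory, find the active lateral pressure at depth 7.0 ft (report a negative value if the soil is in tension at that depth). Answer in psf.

-214 psf

K_a = (1 − sin φ)/(1 + sin φ) = 0.3874.
σ_a = K_a γ z − 2c√K_a = 0.3874×120.8×7.0 − 2×435×0.6224 = -213.9 psf.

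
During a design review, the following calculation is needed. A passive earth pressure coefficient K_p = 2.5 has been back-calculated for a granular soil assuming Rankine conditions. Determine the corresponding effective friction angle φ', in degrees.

25.4°

K_p = (1+sin φ)/(1−sin φ) ⇒ sin φ = (K_p − 1)/(K_p + 1) = 0.4286.
φ = arcsin(0.4286) = 25.38°.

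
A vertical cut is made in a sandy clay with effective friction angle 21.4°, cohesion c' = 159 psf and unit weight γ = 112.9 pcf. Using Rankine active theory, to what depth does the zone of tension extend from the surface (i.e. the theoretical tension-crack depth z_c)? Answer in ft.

4.13 ft

K_a = tan²(45° − 21.4°/2) = 0.4653; √K_a = 0.6822.
The active pressure is zero where K_a γ z = 2c√K_a, so z_c = 2c/(γ√K_a) = 2×159/(112.9×0.6822) = 4.129 ft.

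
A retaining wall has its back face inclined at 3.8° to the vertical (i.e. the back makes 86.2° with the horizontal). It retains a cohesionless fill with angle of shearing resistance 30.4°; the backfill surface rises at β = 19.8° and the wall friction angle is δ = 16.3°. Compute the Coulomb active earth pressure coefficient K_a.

0.446

K_a = sin²(α+φ) / [sin²α · sin(α−δ) · (1 + √{sin(φ+δ)sin(φ−β) / (sin(α−δ)sin(α+β))})²].
With α = 86.2°, φ = 30.4°, δ = 16.3°, β = 19.8°: K_a = 0.4457.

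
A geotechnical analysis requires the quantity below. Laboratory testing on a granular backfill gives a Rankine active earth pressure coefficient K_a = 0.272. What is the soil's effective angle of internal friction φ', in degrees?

K_a = tan²(45° − φ/2) ⇒ 45° − φ/2 = arctan(√0.272) = 27.54°.
φ = 2(45° − 27.54°) = 34.91°.

34.9°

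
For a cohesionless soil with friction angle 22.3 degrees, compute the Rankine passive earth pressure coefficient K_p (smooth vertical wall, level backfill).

2.22

K_p = (1 + sin φ)/(1 − sin φ) = tan²(45° + 22.3°/2) = 2.223.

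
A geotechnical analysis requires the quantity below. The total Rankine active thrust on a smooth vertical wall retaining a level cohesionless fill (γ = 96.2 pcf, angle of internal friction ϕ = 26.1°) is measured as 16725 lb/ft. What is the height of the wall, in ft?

29.9 ft

K_a = 0.3889. P_a = ½ K_a γ H² ⇒ H = √(2P_a/(K_a γ)).
H = √(2×16725/(0.3889×96.2)) = 29.90 ft.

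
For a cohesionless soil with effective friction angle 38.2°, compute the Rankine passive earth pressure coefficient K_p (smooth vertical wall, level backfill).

K_p = (1 + sin φ)/(1 − sin φ) = tan²(45° + 38.2°/2) = 4.241.

4.24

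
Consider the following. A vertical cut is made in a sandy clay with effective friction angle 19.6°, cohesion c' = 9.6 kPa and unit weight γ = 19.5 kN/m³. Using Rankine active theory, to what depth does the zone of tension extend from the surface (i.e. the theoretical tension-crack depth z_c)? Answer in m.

K_a = tan²(45° − 19.6°/2) = 0.4976; √K_a = 0.7054.
The active pressure is zero where K_a γ z = 2c√K_a, so z_c = 2c/(γ√K_a) = 2×9.6/(19.5×0.7054) = 1.396 m.

1.40 m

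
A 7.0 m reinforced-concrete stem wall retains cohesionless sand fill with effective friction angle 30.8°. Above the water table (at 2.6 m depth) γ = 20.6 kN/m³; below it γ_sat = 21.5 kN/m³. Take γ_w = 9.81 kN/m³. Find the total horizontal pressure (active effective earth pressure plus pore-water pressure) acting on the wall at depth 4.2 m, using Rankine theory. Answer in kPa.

39.0 kPa

K_a = (1 − sin φ)/(1 + sin φ) = 0.3227.
γ' = 21.5 − 9.81 = 11.69 kN/m³.
Effective vertical stress at 4.2 m: σ'_v = 20.6×2.6 + 11.69×1.60 = 72.26 kPa.
σ'_h = K_a σ'_v = 0.3227 × 72.26 = 23.32 kPa; u = γ_w × 1.60 = 15.70 kPa.
Total σ_h = 23.32 + 15.70 = 39.02 kPa.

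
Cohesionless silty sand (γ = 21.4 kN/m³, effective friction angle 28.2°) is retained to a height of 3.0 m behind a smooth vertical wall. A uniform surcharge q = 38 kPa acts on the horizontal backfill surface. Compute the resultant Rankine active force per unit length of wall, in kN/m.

K_a = tan²(45° − φ/2) = 0.3582.
Soil triangle: ½ K_a γ H² = 0.5×0.3582×21.4×3.0² = 34.49 kN/m.
Surcharge rectangle: K_a q H = 0.3582×38×3.0 = 40.83 kN/m.
Total = 34.49 + 40.83 = 75.33 kN/m.

75.3 kN/m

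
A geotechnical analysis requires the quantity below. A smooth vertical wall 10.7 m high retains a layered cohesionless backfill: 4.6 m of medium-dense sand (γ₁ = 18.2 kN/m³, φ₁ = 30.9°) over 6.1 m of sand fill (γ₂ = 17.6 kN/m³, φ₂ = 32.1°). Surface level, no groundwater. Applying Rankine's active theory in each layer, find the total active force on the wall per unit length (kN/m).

318 kN/m

K_a1 = tan²(45°−30.9°/2) = 0.3214; K_a2 = tan²(45°−32.1°/2) = 0.3060.
Layer 1: σ at base = K_a1 γ₁ h₁ = 26.91 kPa; P₁ = ½×26.91×4.6 = 61.89.
Layer 2: σ_v at top = γ₁h₁ = 83.72; σ_h top = K_a2×83.72 = 25.62; σ_h base = K_a2×(83.72+17.6×6.1) = 58.47.
P₂ = ½(25.62+58.47)×6.1 = 256.5. Total P_a = 61.89+256.5 = 318.4 kN/m.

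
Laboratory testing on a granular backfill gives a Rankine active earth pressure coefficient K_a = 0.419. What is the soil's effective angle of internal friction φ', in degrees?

K_a = tan²(45° − φ/2) ⇒ 45° − φ/2 = arctan(√0.419) = 32.92°.
φ = 2(45° − 32.92°) = 24.17°.

24.2°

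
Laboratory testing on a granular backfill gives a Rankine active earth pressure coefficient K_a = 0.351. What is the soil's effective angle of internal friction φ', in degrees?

K_a = tan²(45° − φ/2) ⇒ 45° − φ/2 = arctan(√0.351) = 30.64°.
φ = 2(45° − 30.64°) = 28.71°.

28.7°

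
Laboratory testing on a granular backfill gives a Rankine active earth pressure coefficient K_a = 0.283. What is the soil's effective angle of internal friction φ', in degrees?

K_a = tan²(45° − φ/2) ⇒ 45° − φ/2 = arctan(√0.283) = 28.01°.
φ = 2(45° − 28.01°) = 33.98°.

34.0°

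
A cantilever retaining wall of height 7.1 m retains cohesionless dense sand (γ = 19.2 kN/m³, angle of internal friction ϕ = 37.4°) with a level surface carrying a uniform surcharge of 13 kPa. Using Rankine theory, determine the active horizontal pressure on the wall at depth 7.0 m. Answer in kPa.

36.0 kPa

K_a = (1 − sin φ)/(1 + sin φ) = 0.2443.
σ_v = γz + q = 19.2 × 7.0 + 13 = 147.4 kPa.
σ_h = K_a σ_v = 0.2443 × 147.4 = 36.00 kPa.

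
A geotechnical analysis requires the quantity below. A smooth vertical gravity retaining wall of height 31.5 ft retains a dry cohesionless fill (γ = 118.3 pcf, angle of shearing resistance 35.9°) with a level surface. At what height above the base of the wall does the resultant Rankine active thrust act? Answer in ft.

10.5 ft

K_a = 0.2607.
The pressure distribution is triangular, so the resultant acts at H/3 above the base = 31.5/3 = 10.50 ft.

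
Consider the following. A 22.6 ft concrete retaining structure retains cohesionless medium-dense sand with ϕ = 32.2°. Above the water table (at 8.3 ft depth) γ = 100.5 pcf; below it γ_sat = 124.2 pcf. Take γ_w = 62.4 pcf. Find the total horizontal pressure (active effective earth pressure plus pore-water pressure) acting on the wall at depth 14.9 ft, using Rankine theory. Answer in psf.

K_a = (1 − sin φ)/(1 + sin φ) = 0.3047.
γ' = 124.2 − 62.4 = 61.80 pcf.
Effective vertical stress at 14.9 ft: σ'_v = 100.5×8.3 + 61.80×6.60 = 1242 psf.
σ'_h = K_a σ'_v = 0.3047 × 1242 = 378.5 psf; u = γ_w × 6.60 = 411.8 psf.
Total σ_h = 378.5 + 411.8 = 790.3 psf.

790 psf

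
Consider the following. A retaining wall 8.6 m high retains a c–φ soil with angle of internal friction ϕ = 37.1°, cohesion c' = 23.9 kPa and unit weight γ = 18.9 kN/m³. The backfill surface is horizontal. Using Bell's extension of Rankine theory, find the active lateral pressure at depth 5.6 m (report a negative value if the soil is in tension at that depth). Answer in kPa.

K_a = (1 − sin φ)/(1 + sin φ) = 0.2475.
σ_a = K_a γ z − 2c√K_a = 0.2475×18.9×5.6 − 2×23.9×0.4975 = 2.415 kPa.

2.42 kPa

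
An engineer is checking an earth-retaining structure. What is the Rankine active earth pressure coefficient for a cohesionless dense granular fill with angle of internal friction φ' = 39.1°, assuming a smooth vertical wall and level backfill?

K_a = tan²(45° − φ/2) = tan²(25.45°) = 0.2265.

0.226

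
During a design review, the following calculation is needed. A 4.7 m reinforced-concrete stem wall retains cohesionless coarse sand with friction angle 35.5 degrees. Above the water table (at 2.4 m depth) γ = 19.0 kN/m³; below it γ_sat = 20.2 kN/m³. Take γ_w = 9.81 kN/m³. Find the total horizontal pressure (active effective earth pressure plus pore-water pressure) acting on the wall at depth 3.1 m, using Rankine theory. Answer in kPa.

K_a = (1 − sin φ)/(1 + sin φ) = 0.2653.
γ' = 20.2 − 9.81 = 10.39 kN/m³.
Effective vertical stress at 3.1 m: σ'_v = 19.0×2.4 + 10.39×0.700 = 52.87 kPa.
σ'_h = K_a σ'_v = 0.2653 × 52.87 = 14.03 kPa; u = γ_w × 0.700 = 6.867 kPa.
Total σ_h = 14.03 + 6.867 = 20.89 kPa.

20.9 kPa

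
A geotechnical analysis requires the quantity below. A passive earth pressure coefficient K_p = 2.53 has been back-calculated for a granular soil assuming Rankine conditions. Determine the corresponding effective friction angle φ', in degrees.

25.7°

K_p = (1+sin φ)/(1−sin φ) ⇒ sin φ = (K_p − 1)/(K_p + 1) = 0.4334.
φ = arcsin(0.4334) = 25.69°.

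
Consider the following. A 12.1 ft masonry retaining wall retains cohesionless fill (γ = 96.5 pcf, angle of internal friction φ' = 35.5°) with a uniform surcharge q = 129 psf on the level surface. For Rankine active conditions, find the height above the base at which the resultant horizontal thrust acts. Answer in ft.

K_a = 0.2653.
Triangular part P₁ = ½K_aγH² = 1874 at H/3 = 4.033 ft; rectangular part P₂ = K_a q H = 414.0 at H/2 = 6.050 ft.
ȳ = (P₁·4.033 + P₂·6.050)/(P₁+P₂) = 4.398 ft.

4.40 ft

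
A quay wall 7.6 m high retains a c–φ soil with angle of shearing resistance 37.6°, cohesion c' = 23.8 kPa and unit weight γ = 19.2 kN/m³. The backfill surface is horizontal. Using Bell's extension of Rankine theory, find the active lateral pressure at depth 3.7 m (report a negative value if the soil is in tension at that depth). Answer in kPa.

K_a = (1 − sin φ)/(1 + sin φ) = 0.2421.
σ_a = K_a γ z − 2c√K_a = 0.2421×19.2×3.7 − 2×23.8×0.4921 = -6.222 kPa.

-6.22 kPa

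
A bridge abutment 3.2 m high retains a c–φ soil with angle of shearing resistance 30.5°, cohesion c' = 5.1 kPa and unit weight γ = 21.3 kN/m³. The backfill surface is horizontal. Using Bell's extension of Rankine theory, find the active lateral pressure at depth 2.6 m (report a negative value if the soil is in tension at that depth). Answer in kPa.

K_a = (1 − sin φ)/(1 + sin φ) = 0.3267.
σ_a = K_a γ z − 2c√K_a = 0.3267×21.3×2.6 − 2×5.1×0.5715 = 12.26 kPa.

12.3 kPa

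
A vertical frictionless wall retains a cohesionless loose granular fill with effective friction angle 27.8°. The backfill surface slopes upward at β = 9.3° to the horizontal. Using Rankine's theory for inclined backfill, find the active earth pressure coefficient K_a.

0.381

K_a = cos β · (cos β − √(cos²β − cos²φ)) / (cos β + √(cos²β − cos²φ)).
cos β = 0.9869, cos φ = 0.8846, √(cos²β − cos²φ) = 0.4375.
K_a = 0.9869 × (0.9869 − 0.4375)/(0.9869 + 0.4375) = 0.3806.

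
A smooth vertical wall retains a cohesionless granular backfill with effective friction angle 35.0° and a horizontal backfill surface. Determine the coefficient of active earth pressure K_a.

0.271

K_a = (1 − sin φ)/(1 + sin φ) = (1 − sin 35.0°)/(1 + sin 35.0°) = 0.2710.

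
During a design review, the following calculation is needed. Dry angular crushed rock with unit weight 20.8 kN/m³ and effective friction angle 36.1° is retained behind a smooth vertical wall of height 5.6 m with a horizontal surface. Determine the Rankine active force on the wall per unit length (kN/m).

84.3 kN/m

K_a = tan²(45° − φ/2) = 0.2585.
P_a = ½ K_a γ H² = 0.5 × 0.2585 × 20.8 × 5.6² = 84.31 kN/m.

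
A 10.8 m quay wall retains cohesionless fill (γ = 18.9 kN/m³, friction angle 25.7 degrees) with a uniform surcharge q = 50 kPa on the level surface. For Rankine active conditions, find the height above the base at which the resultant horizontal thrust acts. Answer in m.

K_a = 0.3950.
Triangular part P₁ = ½K_aγH² = 435.4 at H/3 = 3.600 m; rectangular part P₂ = K_a q H = 213.3 at H/2 = 5.400 m.
ȳ = (P₁·3.600 + P₂·5.400)/(P₁+P₂) = 4.192 m.

4.19 m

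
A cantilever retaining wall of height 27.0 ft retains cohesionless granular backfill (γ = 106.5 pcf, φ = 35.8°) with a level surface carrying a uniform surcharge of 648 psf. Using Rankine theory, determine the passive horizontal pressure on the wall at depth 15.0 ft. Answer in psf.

8580 psf

K_p = (1 + sin φ)/(1 − sin φ) = 3.819.
σ_v = γz + q = 106.5 × 15.0 + 648 = 2246 psf.
σ_h = K_p σ_v = 3.819 × 2246 = 8575 psf.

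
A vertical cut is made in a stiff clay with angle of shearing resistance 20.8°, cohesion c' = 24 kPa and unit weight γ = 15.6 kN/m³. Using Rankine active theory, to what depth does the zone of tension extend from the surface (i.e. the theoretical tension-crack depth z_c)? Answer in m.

K_a = tan²(45° − 20.8°/2) = 0.4759; √K_a = 0.6899.
The active pressure is zero where K_a γ z = 2c√K_a, so z_c = 2c/(γ√K_a) = 2×24/(15.6×0.6899) = 4.460 m.

4.46 m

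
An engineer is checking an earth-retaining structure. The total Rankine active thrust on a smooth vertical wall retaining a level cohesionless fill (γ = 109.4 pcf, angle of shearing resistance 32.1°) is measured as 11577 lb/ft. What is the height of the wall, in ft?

26.3 ft

K_a = 0.3060. P_a = ½ K_a γ H² ⇒ H = √(2P_a/(K_a γ)).
H = √(2×11577/(0.3060×109.4)) = 26.30 ft.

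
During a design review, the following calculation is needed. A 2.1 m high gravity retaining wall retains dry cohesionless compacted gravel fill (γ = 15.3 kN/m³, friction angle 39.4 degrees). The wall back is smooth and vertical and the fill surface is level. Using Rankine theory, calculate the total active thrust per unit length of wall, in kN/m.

7.54 kN/m

K_a = tan²(45° − φ/2) = 0.2234.
P_a = ½ K_a γ H² = 0.5 × 0.2234 × 15.3 × 2.1² = 7.538 kN/m.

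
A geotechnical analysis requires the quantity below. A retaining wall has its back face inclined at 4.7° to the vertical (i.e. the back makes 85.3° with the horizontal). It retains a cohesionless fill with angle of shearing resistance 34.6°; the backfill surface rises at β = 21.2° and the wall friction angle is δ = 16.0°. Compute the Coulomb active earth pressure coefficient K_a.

K_a = sin²(α+φ) / [sin²α · sin(α−δ) · (1 + √{sin(φ+δ)sin(φ−β) / (sin(α−δ)sin(α+β))})²].
With α = 85.3°, φ = 34.6°, δ = 16.0°, β = 21.2°: K_a = 0.3864.

0.386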